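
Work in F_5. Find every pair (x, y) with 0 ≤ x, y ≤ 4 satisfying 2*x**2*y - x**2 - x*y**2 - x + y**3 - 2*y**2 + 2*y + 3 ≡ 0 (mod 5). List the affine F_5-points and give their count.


Affine F_5-points: {(1, 2), (3, 4), (4, 2)}; count = 3.

For each of the 25 pairs (x, y) ∈ F_5², evaluate f(x, y) mod 5. Record the zeros.
  x = 0: [0↦3, 1↦4, 2↦2, 3↦3, 4↦3]  zeros at y ∈ ∅
  x = 1: [0↦1, 1↦3, 2↦0, 3↦3, 4↦3]  zeros at y ∈ {2}
  x = 2: [0↦2, 1↦4, 2↦4, 3↦3, 4↦2]  zeros at y ∈ ∅
  x = 3: [0↦1, 1↦2, 2↦4, 3↦3, 4↦0]  zeros at y ∈ {4}
  x = 4: [0↦3, 1↦2, 2↦0, 3↦3, 4↦2]  zeros at y ∈ {2}
Collecting zeros: affine points = {(1, 2), (3, 4), (4, 2)}.
Total count |C(F_5)_aff| = 3.


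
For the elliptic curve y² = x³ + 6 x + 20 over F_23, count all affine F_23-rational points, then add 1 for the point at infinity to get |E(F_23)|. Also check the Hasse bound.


Affine points = {(1, 2), (1, 21), (4, 4), (4, 19), (12, 7), (12, 16), (13, 8), (13, 15), (15, 9), (15, 14), (16, 7), (16, 16), (18, 7), (18, 16), (19, 1), (19, 22), (21, 0), (22, 6), (22, 17)}; affine count = 19; |E(F_23)| = 20.

Discriminant check: Δ ∝ 4a³ + 27b² = 4·6³ + 27·20² = 4·216 + 27·400 ≡ 3 (mod 23). Nonzero ⇒ E is nonsingular.
For each x ∈ F_23, compute rhs = x³ + 6·x + 20 mod 23, then count y ∈ F_23 with y² ≡ rhs.
  x = 0: rhs = 20, matching y values: none (0 points).
  x = 1: rhs = 4, matching y values: 2, 21 (2 points).
  x = 2: rhs = 17, matching y values: none (0 points).
  x = 3: rhs = 19, matching y values: none (0 points).
  x = 4: rhs = 16, matching y values: 4, 19 (2 points).
  x = 5: rhs = 14, matching y values: none (0 points).
  x = 6: rhs = 19, matching y values: none (0 points).
  x = 7: rhs = 14, matching y values: none (0 points).
  x = 8: rhs = 5, matching y values: none (0 points).
  x = 9: rhs = 21, matching y values: none (0 points).
  x = 10: rhs = 22, matching y values: none (0 points).
  x = 11: rhs = 14, matching y values: none (0 points).
  x = 12: rhs = 3, matching y values: 7, 16 (2 points).
  x = 13: rhs = 18, matching y values: 8, 15 (2 points).
  x = 14: rhs = 19, matching y values: none (0 points).
  x = 15: rhs = 12, matching y values: 9, 14 (2 points).
  x = 16: rhs = 3, matching y values: 7, 16 (2 points).
  x = 17: rhs = 21, matching y values: none (0 points).
  x = 18: rhs = 3, matching y values: 7, 16 (2 points).
  x = 19: rhs = 1, matching y values: 1, 22 (2 points).
  x = 20: rhs = 21, matching y values: none (0 points).
  x = 21: rhs = 0, matching y values: 0 (1 points).
  x = 22: rhs = 13, matching y values: 6, 17 (2 points).
Total affine count: 19.
Full point count |E(F_23)| = 19 + 1 = 20.
Hasse bound: |20 − (23+1)| = |-4| = 4 ≤ 2√23 ≈ 9.5917 ✓.


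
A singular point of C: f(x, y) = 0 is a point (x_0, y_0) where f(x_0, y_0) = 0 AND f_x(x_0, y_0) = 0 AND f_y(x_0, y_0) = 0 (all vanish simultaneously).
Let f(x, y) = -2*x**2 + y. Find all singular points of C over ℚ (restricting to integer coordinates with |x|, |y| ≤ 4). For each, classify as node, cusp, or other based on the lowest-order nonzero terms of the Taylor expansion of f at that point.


No singular points in the scanned grid; C is smooth there.

Compute partial derivatives:
  f_x = -4*x.
  f_y = 1.
f_y = 1 is a nonzero constant, so f_y never vanishes: no point (x, y) can satisfy f = f_x = f_y = 0. In particular no (x, y) ∈ {−4, ..., 4}² is singular; the curve is smooth.


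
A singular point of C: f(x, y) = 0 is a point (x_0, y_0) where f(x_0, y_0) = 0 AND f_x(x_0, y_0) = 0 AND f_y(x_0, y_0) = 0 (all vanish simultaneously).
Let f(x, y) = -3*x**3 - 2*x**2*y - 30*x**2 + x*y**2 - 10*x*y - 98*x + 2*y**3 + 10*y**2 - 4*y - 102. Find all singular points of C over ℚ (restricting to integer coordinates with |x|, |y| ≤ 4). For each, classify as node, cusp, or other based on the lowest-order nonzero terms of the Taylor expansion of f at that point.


Singular points: {(-3, -1)}; classification: node.

Compute partial derivatives:
  f_x = -9*x**2 - 4*x*y - 60*x + y**2 - 10*y - 98.
  f_y = -2*x**2 + 2*x*y - 10*x + 6*y**2 + 20*y - 4.
Scan x_0 ∈ {−4, ..., 4}. For each x_0, f_y(x_0, y) is a polynomial in y; find its integer roots y ∈ {−4, ..., 4}, then test f_x and f at those candidates.
  x = -4: f_y(-4, y) = 6*y**2 + 12*y + 4; no integer root y with |y| ≤ 4.
  x = -3: f_y(-3, y) = 6*y**2 + 14*y + 8; vanishes at y ∈ {-1}. (-3, -1): f_x = 0, f = 0 — SINGULAR.
  x = -2: f_y(-2, y) = 6*y**2 + 16*y + 8; vanishes at y ∈ {-2}. (-2, -2): f_x = -6 ≠ 0.
  x = -1: f_y(-1, y) = 6*y**2 + 18*y + 4; no integer root y with |y| ≤ 4.
  x = 0: f_y(0, y) = 6*y**2 + 20*y - 4; no integer root y with |y| ≤ 4.
  x = 1: f_y(1, y) = 6*y**2 + 22*y - 16; no integer root y with |y| ≤ 4.
  x = 2: f_y(2, y) = 6*y**2 + 24*y - 32; no integer root y with |y| ≤ 4.
  x = 3: f_y(3, y) = 6*y**2 + 26*y - 52; no integer root y with |y| ≤ 4.
  x = 4: f_y(4, y) = 6*y**2 + 28*y - 76; no integer root y with |y| ≤ 4.
Only singular point on the grid: (-3, -1).
Classify: substitute x = -3 + u, y = -1 + v and expand: f = -3*u**3 - 2*u**2*v - u**2 + u*v**2 + 2*v**3 + v**2.
No constant or linear terms (consistent with a singular point). Quadratic part: -u**2 + v**2. Cubic part: -3*u**3 - 2*u**2*v + u*v**2 + 2*v**3.
The quadratic part v**2 - u**2 = (v − u)(v + u) splits into two distinct linear factors, so there are two distinct tangent lines y − -1 = ±(x − -3) — this is a node (ordinary double point).
Classification: node.


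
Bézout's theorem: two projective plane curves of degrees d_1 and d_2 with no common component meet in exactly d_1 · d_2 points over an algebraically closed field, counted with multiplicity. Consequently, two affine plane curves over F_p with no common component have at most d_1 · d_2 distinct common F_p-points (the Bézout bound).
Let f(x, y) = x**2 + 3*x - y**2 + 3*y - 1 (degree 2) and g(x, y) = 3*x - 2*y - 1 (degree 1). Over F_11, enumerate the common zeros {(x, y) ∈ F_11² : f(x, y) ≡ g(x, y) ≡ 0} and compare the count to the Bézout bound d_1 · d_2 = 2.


Common zeros: {(0, 5), (5, 7)}; count = 2; Bézout bound = 2.

deg(f) = 2, deg(g) = 1, so Bézout bound = 2.
Scan x ∈ F_11. For each x, list the y ∈ F_11 with f(x, y) ≡ 0 and those with g(x, y) ≡ 0 (mod 11); the common zeros in that column are the intersection.
  x = 0: f ≡ 0 at y ∈ {5, 9}; g ≡ 0 at y ∈ {5}; common: {5}.
  x = 1: f ≡ 0 at y ∈ ∅; g ≡ 0 at y ∈ {1}; common: ∅.
  x = 2: f ≡ 0 at y ∈ {1, 2}; g ≡ 0 at y ∈ {8}; common: ∅.
  x = 3: f ≡ 0 at y ∈ {7}; g ≡ 0 at y ∈ {4}; common: ∅.
  x = 4: f ≡ 0 at y ∈ ∅; g ≡ 0 at y ∈ {0}; common: ∅.
  x = 5: f ≡ 0 at y ∈ {7}; g ≡ 0 at y ∈ {7}; common: {7}.
  x = 6: f ≡ 0 at y ∈ {1, 2}; g ≡ 0 at y ∈ {3}; common: ∅.
  x = 7: f ≡ 0 at y ∈ ∅; g ≡ 0 at y ∈ {10}; common: ∅.
  x = 8: f ≡ 0 at y ∈ {5, 9}; g ≡ 0 at y ∈ {6}; common: ∅.
  x = 9: f ≡ 0 at y ∈ ∅; g ≡ 0 at y ∈ {2}; common: ∅.
  x = 10: f ≡ 0 at y ∈ ∅; g ≡ 0 at y ∈ {9}; common: ∅.
Collecting: common zeros = {(0, 5), (5, 7)}, so the count is 2.
Comparison with the Bézout bound: 2 ≤ 2 = deg(f)·deg(g), as expected for curves with no common component (the bound is attained).


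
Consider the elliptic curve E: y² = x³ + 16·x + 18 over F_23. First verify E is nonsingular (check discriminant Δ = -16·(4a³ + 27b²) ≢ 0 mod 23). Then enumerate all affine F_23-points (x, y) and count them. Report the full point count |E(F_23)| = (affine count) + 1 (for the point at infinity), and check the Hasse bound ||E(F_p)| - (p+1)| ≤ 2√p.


Affine points = {(0, 8), (0, 15), (1, 9), (1, 14), (2, 9), (2, 14), (3, 1), (3, 22), (4, 10), (4, 13), (5, 4), (5, 19), (6, 10), (6, 13), (7, 6), (7, 17), (12, 11), (12, 12), (13, 10), (13, 13), (16, 0), (20, 9), (20, 14), (21, 1), (21, 22), (22, 1), (22, 22)}; affine count = 27; |E(F_23)| = 28.

Discriminant check: Δ ∝ 4a³ + 27b² = 4·16³ + 27·18² = 4·4096 + 27·324 ≡ 16 (mod 23). Nonzero ⇒ E is nonsingular.
For each x ∈ F_23, compute rhs = x³ + 16·x + 18 mod 23, then count y ∈ F_23 with y² ≡ rhs.
  x = 0: rhs = 18, matching y values: 8, 15 (2 points).
  x = 1: rhs = 12, matching y values: 9, 14 (2 points).
  x = 2: rhs = 12, matching y values: 9, 14 (2 points).
  x = 3: rhs = 1, matching y values: 1, 22 (2 points).
  x = 4: rhs = 8, matching y values: 10, 13 (2 points).
  x = 5: rhs = 16, matching y values: 4, 19 (2 points).
  x = 6: rhs = 8, matching y values: 10, 13 (2 points).
  x = 7: rhs = 13, matching y values: 6, 17 (2 points).
  x = 8: rhs = 14, matching y values: none (0 points).
  x = 9: rhs = 17, matching y values: none (0 points).
  x = 10: rhs = 5, matching y values: none (0 points).
  x = 11: rhs = 7, matching y values: none (0 points).
  x = 12: rhs = 6, matching y values: 11, 12 (2 points).
  x = 13: rhs = 8, matching y values: 10, 13 (2 points).
  x = 14: rhs = 19, matching y values: none (0 points).
  x = 15: rhs = 22, matching y values: none (0 points).
  x = 16: rhs = 0, matching y values: 0 (1 points).
  x = 17: rhs = 5, matching y values: none (0 points).
  x = 18: rhs = 20, matching y values: none (0 points).
  x = 19: rhs = 5, matching y values: none (0 points).
  x = 20: rhs = 12, matching y values: 9, 14 (2 points).
  x = 21: rhs = 1, matching y values: 1, 22 (2 points).
  x = 22: rhs = 1, matching y values: 1, 22 (2 points).
Total affine count: 27.
Full point count |E(F_23)| = 27 + 1 = 28.
Hasse bound: |28 − (23+1)| = |4| = 4 ≤ 2√23 ≈ 9.5917 ✓.


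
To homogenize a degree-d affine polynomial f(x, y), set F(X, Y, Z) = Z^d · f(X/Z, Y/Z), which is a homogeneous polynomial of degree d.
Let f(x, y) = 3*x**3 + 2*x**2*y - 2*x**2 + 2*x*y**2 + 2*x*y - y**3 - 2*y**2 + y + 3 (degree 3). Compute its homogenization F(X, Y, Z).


F(X, Y, Z) = 3*X**3 + 2*X**2*Y - 2*X**2*Z + 2*X*Y**2 + 2*X*Y*Z - Y**3 - 2*Y**2*Z + Y*Z**2 + 3*Z**3

deg(f) = 3.
Substitute x = X/Z, y = Y/Z into f, then multiply by Z^3.
  monomial 3·x^3·y^0 ↦ 3·X^3·Y^0·Z^0.
  monomial 2·x^2·y^1 ↦ 2·X^2·Y^1·Z^0.
  monomial -2·x^2·y^0 ↦ -2·X^2·Y^0·Z^1.
  monomial 2·x^1·y^2 ↦ 2·X^1·Y^2·Z^0.
  monomial 2·x^1·y^1 ↦ 2·X^1·Y^1·Z^1.
  monomial -1·x^0·y^3 ↦ -1·X^0·Y^3·Z^0.
  monomial -2·x^0·y^2 ↦ -2·X^0·Y^2·Z^1.
  monomial 1·x^0·y^1 ↦ 1·X^0·Y^1·Z^2.
  monomial 3·x^0·y^0 ↦ 3·X^0·Y^0·Z^3.
Collecting: F(X, Y, Z) = 3*X**3 + 2*X**2*Y - 2*X**2*Z + 2*X*Y**2 + 2*X*Y*Z - Y**3 - 2*Y**2*Z + Y*Z**2 + 3*Z**3.


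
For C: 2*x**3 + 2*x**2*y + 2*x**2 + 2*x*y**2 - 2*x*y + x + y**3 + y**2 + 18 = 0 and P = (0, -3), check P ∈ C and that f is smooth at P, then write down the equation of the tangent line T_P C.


Tangent line at P: 25*x + 21*y + 63 = 0.

Step 1: f(0, -3) = 0, so P lies on C.
Step 2: partial derivatives
  f_x(x, y) = 6*x**2 + 4*x*y + 4*x + 2*y**2 - 2*y + 1, f_y(x, y) = 2*x**2 + 4*x*y - 2*x + 3*y**2 + 2*y.
  f_x(P) = 25, f_y(P) = 21 (gradient nonzero, so P is smooth).
Step 3: tangent line at P: 25·(x − 0) + 21·(y − -3) = 0.
Expanding: 25*x + 21*y + 63 = 0.


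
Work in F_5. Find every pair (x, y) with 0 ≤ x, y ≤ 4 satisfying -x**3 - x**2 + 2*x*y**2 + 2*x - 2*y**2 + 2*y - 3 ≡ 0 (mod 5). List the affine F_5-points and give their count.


Affine F_5-points: {(0, 3), (1, 4), (4, 0), (4, 3)}; count = 4.

For each of the 25 pairs (x, y) ∈ F_5², evaluate f(x, y) mod 5. Record the zeros.
  x = 0: [0↦2, 1↦2, 2↦3, 3↦0, 4↦3]  zeros at y ∈ {3}
  x = 1: [0↦2, 1↦4, 2↦1, 3↦3, 4↦0]  zeros at y ∈ {4}
  x = 2: [0↦4, 1↦3, 2↦1, 3↦3, 4↦4]  zeros at y ∈ ∅
  x = 3: [0↦2, 1↦3, 2↦2, 3↦4, 4↦4]  zeros at y ∈ ∅
  x = 4: [0↦0, 1↦3, 2↦3, 3↦0, 4↦4]  zeros at y ∈ {0, 3}
Collecting zeros: affine points = {(0, 3), (1, 4), (4, 0), (4, 3)}.
Total count |C(F_5)_aff| = 4.


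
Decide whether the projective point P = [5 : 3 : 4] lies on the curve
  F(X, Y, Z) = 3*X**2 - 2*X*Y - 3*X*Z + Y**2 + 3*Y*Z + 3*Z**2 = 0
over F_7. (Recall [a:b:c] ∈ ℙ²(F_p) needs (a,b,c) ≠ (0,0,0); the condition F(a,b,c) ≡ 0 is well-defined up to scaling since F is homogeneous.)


F(5,3,4) ≡ 1 (mod 7); P is NOT on the curve.

Evaluate F(5, 3, 4) term-by-term (mod 7).
  3*X**2 ↦ 3·25·1·1 = 75
  -2*X*Y ↦ -2·5·3·1 = -30
  -3*X*Z ↦ -3·5·1·4 = -60
  Y**2 ↦ 1·1·9·1 = 9
  3*Y*Z ↦ 3·1·3·4 = 36
  3*Z**2 ↦ 3·1·1·16 = 48
Sum: F(5, 3, 4) = (75) + (-30) + (-60) + (9) + (36) + (48) = 78.
Reducing mod 7: 78 ≡ 1 (mod 7).
Since F(a, b, c) ≡ 1 ≠ 0 (mod 7), P does NOT lie on the curve.


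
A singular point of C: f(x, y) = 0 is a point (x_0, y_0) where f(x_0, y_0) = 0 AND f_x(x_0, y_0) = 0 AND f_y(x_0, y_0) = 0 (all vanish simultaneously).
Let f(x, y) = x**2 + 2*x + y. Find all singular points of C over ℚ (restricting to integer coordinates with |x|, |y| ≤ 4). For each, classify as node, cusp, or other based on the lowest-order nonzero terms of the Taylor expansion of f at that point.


No singular points in the scanned grid; C is smooth there.

Compute partial derivatives:
  f_x = 2*x + 2.
  f_y = 1.
f_y = 1 is a nonzero constant, so f_y never vanishes: no point (x, y) can satisfy f = f_x = f_y = 0. In particular no (x, y) ∈ {−4, ..., 4}² is singular; the curve is smooth.


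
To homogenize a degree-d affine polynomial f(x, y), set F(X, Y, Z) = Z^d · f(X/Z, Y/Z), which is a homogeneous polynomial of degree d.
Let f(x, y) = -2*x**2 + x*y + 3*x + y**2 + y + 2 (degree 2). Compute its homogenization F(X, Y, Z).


F(X, Y, Z) = -2*X**2 + X*Y + 3*X*Z + Y**2 + Y*Z + 2*Z**2

deg(f) = 2.
Substitute x = X/Z, y = Y/Z into f, then multiply by Z^2.
  monomial -2·x^2·y^0 ↦ -2·X^2·Y^0·Z^0.
  monomial 1·x^1·y^1 ↦ 1·X^1·Y^1·Z^0.
  monomial 3·x^1·y^0 ↦ 3·X^1·Y^0·Z^1.
  monomial 1·x^0·y^2 ↦ 1·X^0·Y^2·Z^0.
  monomial 1·x^0·y^1 ↦ 1·X^0·Y^1·Z^1.
  monomial 2·x^0·y^0 ↦ 2·X^0·Y^0·Z^2.
Collecting: F(X, Y, Z) = -2*X**2 + X*Y + 3*X*Z + Y**2 + Y*Z + 2*Z**2.


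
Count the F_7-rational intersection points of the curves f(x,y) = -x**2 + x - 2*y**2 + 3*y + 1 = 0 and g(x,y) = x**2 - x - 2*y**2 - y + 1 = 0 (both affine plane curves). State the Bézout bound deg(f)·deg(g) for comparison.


Common zeros: {(2, 1), (3, 3), (5, 3), (6, 1)}; count = 4; Bézout bound = 4.

deg(f) = 2, deg(g) = 2, so Bézout bound = 4.
Scan x ∈ F_7. For each x, list the y ∈ F_7 with f(x, y) ≡ 0 and those with g(x, y) ≡ 0 (mod 7); the common zeros in that column are the intersection.
  x = 0: f ≡ 0 at y ∈ ∅; g ≡ 0 at y ∈ {4, 6}; common: ∅.
  x = 1: f ≡ 0 at y ∈ ∅; g ≡ 0 at y ∈ {4, 6}; common: ∅.
  x = 2: f ≡ 0 at y ∈ {1, 4}; g ≡ 0 at y ∈ {1, 2}; common: {1}.
  x = 3: f ≡ 0 at y ∈ {2, 3}; g ≡ 0 at y ∈ {0, 3}; common: {3}.
  x = 4: f ≡ 0 at y ∈ ∅; g ≡ 0 at y ∈ {5}; common: ∅.
  x = 5: f ≡ 0 at y ∈ {2, 3}; g ≡ 0 at y ∈ {0, 3}; common: {3}.
  x = 6: f ≡ 0 at y ∈ {1, 4}; g ≡ 0 at y ∈ {1, 2}; common: {1}.
Collecting: common zeros = {(2, 1), (3, 3), (5, 3), (6, 1)}, so the count is 4.
Comparison with the Bézout bound: 4 ≤ 4 = deg(f)·deg(g), as expected for curves with no common component (the bound is attained).


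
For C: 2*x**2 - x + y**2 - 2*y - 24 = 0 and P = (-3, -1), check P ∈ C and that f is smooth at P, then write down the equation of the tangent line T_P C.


Tangent line at P: -13*x - 4*y - 43 = 0.

Step 1: f(-3, -1) = 0, so P lies on C.
Step 2: partial derivatives
  f_x(x, y) = 4*x - 1, f_y(x, y) = 2*y - 2.
  f_x(P) = -13, f_y(P) = -4 (gradient nonzero, so P is smooth).
Step 3: tangent line at P: -13·(x − -3) + -4·(y − -1) = 0.
Expanding: -13*x - 4*y - 43 = 0.


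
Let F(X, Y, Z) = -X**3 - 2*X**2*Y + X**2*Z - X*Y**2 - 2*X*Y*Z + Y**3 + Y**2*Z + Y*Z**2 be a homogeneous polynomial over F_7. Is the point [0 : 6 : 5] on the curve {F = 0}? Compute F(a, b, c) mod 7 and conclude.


F(0,6,5) ≡ 0 (mod 7); P is on the curve.

Evaluate F(0, 6, 5) term-by-term (mod 7).
  -X**3 ↦ -1·0·1·1 = 0
  -2*X**2*Y ↦ -2·0·6·1 = 0
  X**2*Z ↦ 1·0·1·5 = 0
  -X*Y**2 ↦ -1·0·36·1 = 0
  -2*X*Y*Z ↦ -2·0·6·5 = 0
  Y**3 ↦ 1·1·216·1 = 216
  Y**2*Z ↦ 1·1·36·5 = 180
  Y*Z**2 ↦ 1·1·6·25 = 150
Sum: F(0, 6, 5) = (0) + (0) + (0) + (0) + (0) + (216) + (180) + (150) = 546.
Reducing mod 7: 546 ≡ 0 (mod 7).
Since F(a, b, c) ≡ 0 (mod 7), P lies on the curve.


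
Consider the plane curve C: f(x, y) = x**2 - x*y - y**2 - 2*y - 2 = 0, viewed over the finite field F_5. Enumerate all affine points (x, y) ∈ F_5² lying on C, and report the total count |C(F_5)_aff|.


Affine F_5-points: {(0, 1), (0, 2), (1, 1), (2, 2), (2, 4)}; count = 5.

For each of the 25 pairs (x, y) ∈ F_5², evaluate f(x, y) mod 5. Record the zeros.
  x = 0: [0↦3, 1↦0, 2↦0, 3↦3, 4↦4]  zeros at y ∈ {1, 2}
  x = 1: [0↦4, 1↦0, 2↦4, 3↦1, 4↦1]  zeros at y ∈ {1}
  x = 2: [0↦2, 1↦2, 2↦0, 3↦1, 4↦0]  zeros at y ∈ {2, 4}
  x = 3: [0↦2, 1↦1, 2↦3, 3↦3, 4↦1]  zeros at y ∈ ∅
  x = 4: [0↦4, 1↦2, 2↦3, 3↦2, 4↦4]  zeros at y ∈ ∅
Collecting zeros: affine points = {(0, 1), (0, 2), (1, 1), (2, 2), (2, 4)}.
Total count |C(F_5)_aff| = 5.


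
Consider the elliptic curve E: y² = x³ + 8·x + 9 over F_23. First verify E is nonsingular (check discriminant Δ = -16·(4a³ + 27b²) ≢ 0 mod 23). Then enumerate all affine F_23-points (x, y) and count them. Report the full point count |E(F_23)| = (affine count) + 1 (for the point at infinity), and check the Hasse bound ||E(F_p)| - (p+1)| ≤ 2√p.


Affine points = {(0, 3), (0, 20), (1, 8), (1, 15), (4, 6), (4, 17), (5, 6), (5, 17), (10, 10), (10, 13), (11, 5), (11, 18), (12, 4), (12, 19), (14, 6), (14, 17), (15, 10), (15, 13), (16, 1), (16, 22), (20, 2), (20, 21), (21, 10), (21, 13), (22, 0)}; affine count = 25; |E(F_23)| = 26.

Discriminant check: Δ ∝ 4a³ + 27b² = 4·8³ + 27·9² = 4·512 + 27·81 ≡ 3 (mod 23). Nonzero ⇒ E is nonsingular.
For each x ∈ F_23, compute rhs = x³ + 8·x + 9 mod 23, then count y ∈ F_23 with y² ≡ rhs.
  x = 0: rhs = 9, matching y values: 3, 20 (2 points).
  x = 1: rhs = 18, matching y values: 8, 15 (2 points).
  x = 2: rhs = 10, matching y values: none (0 points).
  x = 3: rhs = 14, matching y values: none (0 points).
  x = 4: rhs = 13, matching y values: 6, 17 (2 points).
  x = 5: rhs = 13, matching y values: 6, 17 (2 points).
  x = 6: rhs = 20, matching y values: none (0 points).
  x = 7: rhs = 17, matching y values: none (0 points).
  x = 8: rhs = 10, matching y values: none (0 points).
  x = 9: rhs = 5, matching y values: none (0 points).
  x = 10: rhs = 8, matching y values: 10, 13 (2 points).
  x = 11: rhs = 2, matching y values: 5, 18 (2 points).
  x = 12: rhs = 16, matching y values: 4, 19 (2 points).
  x = 13: rhs = 10, matching y values: none (0 points).
  x = 14: rhs = 13, matching y values: 6, 17 (2 points).
  x = 15: rhs = 8, matching y values: 10, 13 (2 points).
  x = 16: rhs = 1, matching y values: 1, 22 (2 points).
  x = 17: rhs = 21, matching y values: none (0 points).
  x = 18: rhs = 5, matching y values: none (0 points).
  x = 19: rhs = 5, matching y values: none (0 points).
  x = 20: rhs = 4, matching y values: 2, 21 (2 points).
  x = 21: rhs = 8, matching y values: 10, 13 (2 points).
  x = 22: rhs = 0, matching y values: 0 (1 points).
Total affine count: 25.
Full point count |E(F_23)| = 25 + 1 = 26.
Hasse bound: |26 − (23+1)| = |2| = 2 ≤ 2√23 ≈ 9.5917 ✓.


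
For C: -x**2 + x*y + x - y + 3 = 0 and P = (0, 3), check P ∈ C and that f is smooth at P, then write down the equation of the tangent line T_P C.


Tangent line at P: 4*x - y + 3 = 0.

Step 1: f(0, 3) = 0, so P lies on C.
Step 2: partial derivatives
  f_x(x, y) = -2*x + y + 1, f_y(x, y) = x - 1.
  f_x(P) = 4, f_y(P) = -1 (gradient nonzero, so P is smooth).
Step 3: tangent line at P: 4·(x − 0) + -1·(y − 3) = 0.
Expanding: 4*x - y + 3 = 0.


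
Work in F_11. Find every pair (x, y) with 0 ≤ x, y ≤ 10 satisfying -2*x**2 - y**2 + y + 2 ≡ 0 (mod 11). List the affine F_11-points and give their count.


Affine F_11-points: {(0, 2), (0, 10), (1, 0), (1, 1), (3, 3), (3, 9), (8, 3), (8, 9), (10, 0), (10, 1)}; count = 10.

For each of the 121 pairs (x, y) ∈ F_11², evaluate f(x, y) mod 11. Record the zeros.
  x = 0: [0↦2, 1↦2, 2↦0, 3↦7, 4↦1, 5↦4, 6↦5, 7↦4, 8↦1, 9↦7, 10↦0]  zeros at y ∈ {2, 10}
  x = 1: [0↦0, 1↦0, 2↦9, 3↦5, 4↦10, 5↦2, 6↦3, 7↦2, 8↦10, 9↦5, 10↦9]  zeros at y ∈ {0, 1}
  x = 2: [0↦5, 1↦5, 2↦3, 3↦10, 4↦4, 5↦7, 6↦8, 7↦7, 8↦4, 9↦10, 10↦3]  zeros at y ∈ ∅
  x = 3: [0↦6, 1↦6, 2↦4, 3↦0, 4↦5, 5↦8, 6↦9, 7↦8, 8↦5, 9↦0, 10↦4]  zeros at y ∈ {3, 9}
  x = 4: [0↦3, 1↦3, 2↦1, 3↦8, 4↦2, 5↦5, 6↦6, 7↦5, 8↦2, 9↦8, 10↦1]  zeros at y ∈ ∅
  x = 5: [0↦7, 1↦7, 2↦5, 3↦1, 4↦6, 5↦9, 6↦10, 7↦9, 8↦6, 9↦1, 10↦5]  zeros at y ∈ ∅
  x = 6: [0↦7, 1↦7, 2↦5, 3↦1, 4↦6, 5↦9, 6↦10, 7↦9, 8↦6, 9↦1, 10↦5]  zeros at y ∈ ∅
  x = 7: [0↦3, 1↦3, 2↦1, 3↦8, 4↦2, 5↦5, 6↦6, 7↦5, 8↦2, 9↦8, 10↦1]  zeros at y ∈ ∅
  x = 8: [0↦6, 1↦6, 2↦4, 3↦0, 4↦5, 5↦8, 6↦9, 7↦8, 8↦5, 9↦0, 10↦4]  zeros at y ∈ {3, 9}
  x = 9: [0↦5, 1↦5, 2↦3, 3↦10, 4↦4, 5↦7, 6↦8, 7↦7, 8↦4, 9↦10, 10↦3]  zeros at y ∈ ∅
  x = 10: [0↦0, 1↦0, 2↦9, 3↦5, 4↦10, 5↦2, 6↦3, 7↦2, 8↦10, 9↦5, 10↦9]  zeros at y ∈ {0, 1}
Collecting zeros: affine points = {(0, 2), (0, 10), (1, 0), (1, 1), (3, 3), (3, 9), (8, 3), (8, 9), (10, 0), (10, 1)}.
Total count |C(F_11)_aff| = 10.


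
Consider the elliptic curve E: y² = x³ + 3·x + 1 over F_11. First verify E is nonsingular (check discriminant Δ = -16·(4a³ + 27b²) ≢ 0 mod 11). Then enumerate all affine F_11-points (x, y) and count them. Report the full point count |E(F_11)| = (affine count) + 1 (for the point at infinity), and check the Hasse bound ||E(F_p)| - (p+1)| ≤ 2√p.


Affine points = {(0, 1), (0, 10), (1, 4), (1, 7), (2, 2), (2, 9), (3, 2), (3, 9), (4, 0), (5, 3), (5, 8), (6, 2), (6, 9), (8, 3), (8, 8), (9, 3), (9, 8)}; affine count = 17; |E(F_11)| = 18.

Discriminant check: Δ ∝ 4a³ + 27b² = 4·3³ + 27·1² = 4·27 + 27·1 ≡ 3 (mod 11). Nonzero ⇒ E is nonsingular.
For each x ∈ F_11, compute rhs = x³ + 3·x + 1 mod 11, then count y ∈ F_11 with y² ≡ rhs.
  x = 0: rhs = 1, matching y values: 1, 10 (2 points).
  x = 1: rhs = 5, matching y values: 4, 7 (2 points).
  x = 2: rhs = 4, matching y values: 2, 9 (2 points).
  x = 3: rhs = 4, matching y values: 2, 9 (2 points).
  x = 4: rhs = 0, matching y values: 0 (1 points).
  x = 5: rhs = 9, matching y values: 3, 8 (2 points).
  x = 6: rhs = 4, matching y values: 2, 9 (2 points).
  x = 7: rhs = 2, matching y values: none (0 points).
  x = 8: rhs = 9, matching y values: 3, 8 (2 points).
  x = 9: rhs = 9, matching y values: 3, 8 (2 points).
  x = 10: rhs = 8, matching y values: none (0 points).
Total affine count: 17.
Full point count |E(F_11)| = 17 + 1 = 18.
Hasse bound: |18 − (11+1)| = |6| = 6 ≤ 2√11 ≈ 6.6332 ✓.


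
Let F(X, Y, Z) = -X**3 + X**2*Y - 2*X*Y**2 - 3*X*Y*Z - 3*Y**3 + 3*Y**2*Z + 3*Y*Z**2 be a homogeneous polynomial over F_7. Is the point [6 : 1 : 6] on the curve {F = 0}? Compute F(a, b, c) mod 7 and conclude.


F(6,1,6) ≡ 5 (mod 7); P is NOT on the curve.

Evaluate F(6, 1, 6) term-by-term (mod 7).
  -X**3 ↦ -1·216·1·1 = -216
  X**2*Y ↦ 1·36·1·1 = 36
  -2*X*Y**2 ↦ -2·6·1·1 = -12
  -3*X*Y*Z ↦ -3·6·1·6 = -108
  -3*Y**3 ↦ -3·1·1·1 = -3
  3*Y**2*Z ↦ 3·1·1·6 = 18
  3*Y*Z**2 ↦ 3·1·1·36 = 108
Sum: F(6, 1, 6) = (-216) + (36) + (-12) + (-108) + (-3) + (18) + (108) = -177.
Reducing mod 7: -177 ≡ 5 (mod 7).
Since F(a, b, c) ≡ 5 ≠ 0 (mod 7), P does NOT lie on the curve.


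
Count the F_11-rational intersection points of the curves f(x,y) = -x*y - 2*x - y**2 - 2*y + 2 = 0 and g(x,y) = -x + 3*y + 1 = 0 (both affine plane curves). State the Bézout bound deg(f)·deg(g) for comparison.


Common zeros: {(1, 0), (8, 6)}; count = 2; Bézout bound = 2.

deg(f) = 2, deg(g) = 1, so Bézout bound = 2.
Scan x ∈ F_11. For each x, list the y ∈ F_11 with f(x, y) ≡ 0 and those with g(x, y) ≡ 0 (mod 11); the common zeros in that column are the intersection.
  x = 0: f ≡ 0 at y ∈ {4, 5}; g ≡ 0 at y ∈ {7}; common: ∅.
  x = 1: f ≡ 0 at y ∈ {0, 8}; g ≡ 0 at y ∈ {0}; common: {0}.
  x = 2: f ≡ 0 at y ∈ ∅; g ≡ 0 at y ∈ {4}; common: ∅.
  x = 3: f ≡ 0 at y ∈ {7, 10}; g ≡ 0 at y ∈ {8}; common: ∅.
  x = 4: f ≡ 0 at y ∈ {2, 3}; g ≡ 0 at y ∈ {1}; common: ∅.
  x = 5: f ≡ 0 at y ∈ ∅; g ≡ 0 at y ∈ {5}; common: ∅.
  x = 6: f ≡ 0 at y ∈ ∅; g ≡ 0 at y ∈ {9}; common: ∅.
  x = 7: f ≡ 0 at y ∈ {1}; g ≡ 0 at y ∈ {2}; common: ∅.
  x = 8: f ≡ 0 at y ∈ {6}; g ≡ 0 at y ∈ {6}; common: {6}.
  x = 9: f ≡ 0 at y ∈ ∅; g ≡ 0 at y ∈ {10}; common: ∅.
  x = 10: f ≡ 0 at y ∈ ∅; g ≡ 0 at y ∈ {3}; common: ∅.
Collecting: common zeros = {(1, 0), (8, 6)}, so the count is 2.
Comparison with the Bézout bound: 2 ≤ 2 = deg(f)·deg(g), as expected for curves with no common component (the bound is attained).


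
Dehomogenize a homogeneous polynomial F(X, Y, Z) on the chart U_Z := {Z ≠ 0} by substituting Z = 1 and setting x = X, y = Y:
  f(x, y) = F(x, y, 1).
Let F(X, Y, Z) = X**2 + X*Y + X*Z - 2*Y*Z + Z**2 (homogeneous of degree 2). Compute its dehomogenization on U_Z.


f(x, y) = x**2 + x*y + x - 2*y + 1

On U_Z we set Z = 1. Each monomial c·X^i·Y^j·Z^k in F becomes c·x^i·y^j·1^k = c·x^i·y^j.
Substituting Z = 1: F(X, Y, 1) = x**2 + x*y + x - 2*y + 1.
Note: deg(f) ≤ deg(F) = 2; strict inequality happens when F is divisible by Z (lost terms).


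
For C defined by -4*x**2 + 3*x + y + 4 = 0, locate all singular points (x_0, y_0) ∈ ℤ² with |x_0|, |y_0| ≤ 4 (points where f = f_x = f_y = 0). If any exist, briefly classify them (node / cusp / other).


No singular points in the scanned grid; C is smooth there.

Compute partial derivatives:
  f_x = 3 - 8*x.
  f_y = 1.
f_y = 1 is a nonzero constant, so f_y never vanishes: no point (x, y) can satisfy f = f_x = f_y = 0. In particular no (x, y) ∈ {−4, ..., 4}² is singular; the curve is smooth.


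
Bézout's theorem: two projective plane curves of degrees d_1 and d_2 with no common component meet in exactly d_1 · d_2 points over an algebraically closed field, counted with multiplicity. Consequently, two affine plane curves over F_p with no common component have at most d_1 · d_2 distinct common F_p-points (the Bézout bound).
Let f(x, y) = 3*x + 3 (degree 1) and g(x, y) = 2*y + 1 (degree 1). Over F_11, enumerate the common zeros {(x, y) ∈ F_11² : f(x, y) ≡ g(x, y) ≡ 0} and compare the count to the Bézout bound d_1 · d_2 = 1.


Common zeros: {(10, 5)}; count = 1; Bézout bound = 1.

deg(f) = 1, deg(g) = 1, so Bézout bound = 1.
Scan x ∈ F_11. For each x, list the y ∈ F_11 with f(x, y) ≡ 0 and those with g(x, y) ≡ 0 (mod 11); the common zeros in that column are the intersection.
  x = 0: f ≡ 0 at y ∈ ∅; g ≡ 0 at y ∈ {5}; common: ∅.
  x = 1: f ≡ 0 at y ∈ ∅; g ≡ 0 at y ∈ {5}; common: ∅.
  x = 2: f ≡ 0 at y ∈ ∅; g ≡ 0 at y ∈ {5}; common: ∅.
  x = 3: f ≡ 0 at y ∈ ∅; g ≡ 0 at y ∈ {5}; common: ∅.
  x = 4: f ≡ 0 at y ∈ ∅; g ≡ 0 at y ∈ {5}; common: ∅.
  x = 5: f ≡ 0 at y ∈ ∅; g ≡ 0 at y ∈ {5}; common: ∅.
  x = 6: f ≡ 0 at y ∈ ∅; g ≡ 0 at y ∈ {5}; common: ∅.
  x = 7: f ≡ 0 at y ∈ ∅; g ≡ 0 at y ∈ {5}; common: ∅.
  x = 8: f ≡ 0 at y ∈ ∅; g ≡ 0 at y ∈ {5}; common: ∅.
  x = 9: f ≡ 0 at y ∈ ∅; g ≡ 0 at y ∈ {5}; common: ∅.
  x = 10: f ≡ 0 at y ∈ {0, 1, 2, 3, 4, 5, 6, 7, 8, 9, 10}; g ≡ 0 at y ∈ {5}; common: {5}.
Collecting: common zeros = {(10, 5)}, so the count is 1.
Comparison with the Bézout bound: 1 ≤ 1 = deg(f)·deg(g), as expected for curves with no common component (the bound is attained).


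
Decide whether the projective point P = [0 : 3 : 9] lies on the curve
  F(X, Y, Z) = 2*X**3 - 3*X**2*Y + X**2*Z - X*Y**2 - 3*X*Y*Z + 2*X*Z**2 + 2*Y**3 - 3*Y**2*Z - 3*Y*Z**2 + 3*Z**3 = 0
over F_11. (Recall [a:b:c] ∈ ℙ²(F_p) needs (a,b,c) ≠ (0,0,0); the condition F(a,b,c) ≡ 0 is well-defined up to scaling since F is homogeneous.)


F(0,3,9) ≡ 4 (mod 11); P is NOT on the curve.

Evaluate F(0, 3, 9) term-by-term (mod 11).
  2*X**3 ↦ 2·0·1·1 = 0
  -3*X**2*Y ↦ -3·0·3·1 = 0
  X**2*Z ↦ 1·0·1·9 = 0
  -X*Y**2 ↦ -1·0·9·1 = 0
  -3*X*Y*Z ↦ -3·0·3·9 = 0
  2*X*Z**2 ↦ 2·0·1·81 = 0
  2*Y**3 ↦ 2·1·27·1 = 54
  -3*Y**2*Z ↦ -3·1·9·9 = -243
  -3*Y*Z**2 ↦ -3·1·3·81 = -729
  3*Z**3 ↦ 3·1·1·729 = 2187
Sum: F(0, 3, 9) = (0) + (0) + (0) + (0) + (0) + (0) + (54) + (-243) + (-729) + (2187) = 1269.
Reducing mod 11: 1269 ≡ 4 (mod 11).
Since F(a, b, c) ≡ 4 ≠ 0 (mod 11), P does NOT lie on the curve.


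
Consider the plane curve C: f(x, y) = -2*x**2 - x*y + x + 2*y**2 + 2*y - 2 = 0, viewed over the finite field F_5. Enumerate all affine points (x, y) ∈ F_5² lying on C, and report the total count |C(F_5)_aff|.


Affine F_5-points: {(0, 2), (1, 1), (2, 2), (2, 3), (4, 0), (4, 1)}; count = 6.

For each of the 25 pairs (x, y) ∈ F_5², evaluate f(x, y) mod 5. Record the zeros.
  x = 0: [0↦3, 1↦2, 2↦0, 3↦2, 4↦3]  zeros at y ∈ {2}
  x = 1: [0↦2, 1↦0, 2↦2, 3↦3, 4↦3]  zeros at y ∈ {1}
  x = 2: [0↦2, 1↦4, 2↦0, 3↦0, 4↦4]  zeros at y ∈ {2, 3}
  x = 3: [0↦3, 1↦4, 2↦4, 3↦3, 4↦1]  zeros at y ∈ ∅
  x = 4: [0↦0, 1↦0, 2↦4, 3↦2, 4↦4]  zeros at y ∈ {0, 1}
Collecting zeros: affine points = {(0, 2), (1, 1), (2, 2), (2, 3), (4, 0), (4, 1)}.
Total count |C(F_5)_aff| = 6.


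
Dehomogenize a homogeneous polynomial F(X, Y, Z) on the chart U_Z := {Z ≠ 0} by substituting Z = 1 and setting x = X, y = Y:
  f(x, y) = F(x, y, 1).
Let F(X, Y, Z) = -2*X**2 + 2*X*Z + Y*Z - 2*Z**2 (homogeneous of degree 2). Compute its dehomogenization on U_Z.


f(x, y) = -2*x**2 + 2*x + y - 2

On U_Z we set Z = 1. Each monomial c·X^i·Y^j·Z^k in F becomes c·x^i·y^j·1^k = c·x^i·y^j.
Substituting Z = 1: F(X, Y, 1) = -2*x**2 + 2*x + y - 2.
Note: deg(f) ≤ deg(F) = 2; strict inequality happens when F is divisible by Z (lost terms).


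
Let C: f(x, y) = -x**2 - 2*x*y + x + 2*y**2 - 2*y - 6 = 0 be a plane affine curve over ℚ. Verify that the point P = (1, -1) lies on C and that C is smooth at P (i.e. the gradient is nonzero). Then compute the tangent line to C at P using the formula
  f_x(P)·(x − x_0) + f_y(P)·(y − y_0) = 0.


Tangent line at P: x - 8*y - 9 = 0.

Step 1: f(1, -1) = 0, so P lies on C.
Step 2: partial derivatives
  f_x(x, y) = -2*x - 2*y + 1, f_y(x, y) = -2*x + 4*y - 2.
  f_x(P) = 1, f_y(P) = -8 (gradient nonzero, so P is smooth).
Step 3: tangent line at P: 1·(x − 1) + -8·(y − -1) = 0.
Expanding: x - 8*y - 9 = 0.


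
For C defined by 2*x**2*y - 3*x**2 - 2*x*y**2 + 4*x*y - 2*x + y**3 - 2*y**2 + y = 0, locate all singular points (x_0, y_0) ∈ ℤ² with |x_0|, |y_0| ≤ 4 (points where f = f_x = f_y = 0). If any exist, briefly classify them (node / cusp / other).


Singular points: {(0, 1)}; classification: node.

Compute partial derivatives:
  f_x = 4*x*y - 6*x - 2*y**2 + 4*y - 2.
  f_y = 2*x**2 - 4*x*y + 4*x + 3*y**2 - 4*y + 1.
Scan x_0 ∈ {−4, ..., 4}. For each x_0, f_y(x_0, y) is a polynomial in y; find its integer roots y ∈ {−4, ..., 4}, then test f_x and f at those candidates.
  x = -4: f_y(-4, y) = 3*y**2 + 12*y + 17; no integer root y with |y| ≤ 4.
  x = -3: f_y(-3, y) = 3*y**2 + 8*y + 7; no integer root y with |y| ≤ 4.
  x = -2: f_y(-2, y) = 3*y**2 + 4*y + 1; vanishes at y ∈ {-1}. (-2, -1): f_x = 12 ≠ 0.
  x = -1: f_y(-1, y) = 3*y**2 - 1; no integer root y with |y| ≤ 4.
  x = 0: f_y(0, y) = 3*y**2 - 4*y + 1; vanishes at y ∈ {1}. (0, 1): f_x = 0, f = 0 — SINGULAR.
  x = 1: f_y(1, y) = 3*y**2 - 8*y + 7; no integer root y with |y| ≤ 4.
  x = 2: f_y(2, y) = 3*y**2 - 12*y + 17; no integer root y with |y| ≤ 4.
  x = 3: f_y(3, y) = 3*y**2 - 16*y + 31; no integer root y with |y| ≤ 4.
  x = 4: f_y(4, y) = 3*y**2 - 20*y + 49; no integer root y with |y| ≤ 4.
Only singular point on the grid: (0, 1).
Classify: substitute x = 0 + u, y = 1 + v and expand: f = 2*u**2*v - u**2 - 2*u*v**2 + v**3 + v**2.
No constant or linear terms (consistent with a singular point). Quadratic part: -u**2 + v**2. Cubic part: 2*u**2*v - 2*u*v**2 + v**3.
The quadratic part v**2 - u**2 = (v − u)(v + u) splits into two distinct linear factors, so there are two distinct tangent lines y − 1 = ±(x − 0) — this is a node (ordinary double point).
Classification: node.


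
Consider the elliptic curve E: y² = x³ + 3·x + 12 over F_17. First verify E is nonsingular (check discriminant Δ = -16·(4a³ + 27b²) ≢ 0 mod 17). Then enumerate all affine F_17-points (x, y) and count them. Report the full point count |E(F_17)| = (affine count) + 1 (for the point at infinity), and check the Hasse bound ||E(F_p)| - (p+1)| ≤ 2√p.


Affine points = {(1, 4), (1, 13), (2, 3), (2, 14), (5, 4), (5, 13), (6, 5), (6, 12), (7, 6), (7, 11), (8, 2), (8, 15), (11, 4), (11, 13), (12, 5), (12, 12), (13, 2), (13, 15), (15, 7), (15, 10), (16, 5), (16, 12)}; affine count = 22; |E(F_17)| = 23.

Discriminant check: Δ ∝ 4a³ + 27b² = 4·3³ + 27·12² = 4·27 + 27·144 ≡ 1 (mod 17). Nonzero ⇒ E is nonsingular.
For each x ∈ F_17, compute rhs = x³ + 3·x + 12 mod 17, then count y ∈ F_17 with y² ≡ rhs.
  x = 0: rhs = 12, matching y values: none (0 points).
  x = 1: rhs = 16, matching y values: 4, 13 (2 points).
  x = 2: rhs = 9, matching y values: 3, 14 (2 points).
  x = 3: rhs = 14, matching y values: none (0 points).
  x = 4: rhs = 3, matching y values: none (0 points).
  x = 5: rhs = 16, matching y values: 4, 13 (2 points).
  x = 6: rhs = 8, matching y values: 5, 12 (2 points).
  x = 7: rhs = 2, matching y values: 6, 11 (2 points).
  x = 8: rhs = 4, matching y values: 2, 15 (2 points).
  x = 9: rhs = 3, matching y values: none (0 points).
  x = 10: rhs = 5, matching y values: none (0 points).
  x = 11: rhs = 16, matching y values: 4, 13 (2 points).
  x = 12: rhs = 8, matching y values: 5, 12 (2 points).
  x = 13: rhs = 4, matching y values: 2, 15 (2 points).
  x = 14: rhs = 10, matching y values: none (0 points).
  x = 15: rhs = 15, matching y values: 7, 10 (2 points).
  x = 16: rhs = 8, matching y values: 5, 12 (2 points).
Total affine count: 22.
Full point count |E(F_17)| = 22 + 1 = 23.
Hasse bound: |23 − (17+1)| = |5| = 5 ≤ 2√17 ≈ 8.2462 ✓.


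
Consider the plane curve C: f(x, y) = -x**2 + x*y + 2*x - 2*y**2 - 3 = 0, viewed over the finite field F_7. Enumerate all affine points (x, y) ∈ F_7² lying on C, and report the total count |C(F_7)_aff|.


Affine F_7-points: {(0, 3), (0, 4), (2, 2), (2, 6), (5, 3), (6, 4), (6, 6)}; count = 7.

For each of the 49 pairs (x, y) ∈ F_7², evaluate f(x, y) mod 7. Record the zeros.
  x = 0: [0↦4, 1↦2, 2↦3, 3↦0, 4↦0, 5↦3, 6↦2]  zeros at y ∈ {3, 4}
  x = 1: [0↦5, 1↦4, 2↦6, 3↦4, 4↦5, 5↦2, 6↦2]  zeros at y ∈ ∅
  x = 2: [0↦4, 1↦4, 2↦0, 3↦6, 4↦1, 5↦6, 6↦0]  zeros at y ∈ {2, 6}
  x = 3: [0↦1, 1↦2, 2↦6, 3↦6, 4↦2, 5↦1, 6↦3]  zeros at y ∈ ∅
  x = 4: [0↦3, 1↦5, 2↦3, 3↦4, 4↦1, 5↦1, 6↦4]  zeros at y ∈ ∅
  x = 5: [0↦3, 1↦6, 2↦5, 3↦0, 4↦5, 5↦6, 6↦3]  zeros at y ∈ {3}
  x = 6: [0↦1, 1↦5, 2↦5, 3↦1, 4↦0, 5↦2, 6↦0]  zeros at y ∈ {4, 6}
Collecting zeros: affine points = {(0, 3), (0, 4), (2, 2), (2, 6), (5, 3), (6, 4), (6, 6)}.
Total count |C(F_7)_aff| = 7.


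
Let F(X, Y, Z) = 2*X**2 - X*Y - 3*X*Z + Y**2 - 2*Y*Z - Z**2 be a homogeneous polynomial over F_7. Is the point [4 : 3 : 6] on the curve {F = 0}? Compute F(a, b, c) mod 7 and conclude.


F(4,3,6) ≡ 4 (mod 7); P is NOT on the curve.

Evaluate F(4, 3, 6) term-by-term (mod 7).
  2*X**2 ↦ 2·16·1·1 = 32
  -X*Y ↦ -1·4·3·1 = -12
  -3*X*Z ↦ -3·4·1·6 = -72
  Y**2 ↦ 1·1·9·1 = 9
  -2*Y*Z ↦ -2·1·3·6 = -36
  -Z**2 ↦ -1·1·1·36 = -36
Sum: F(4, 3, 6) = (32) + (-12) + (-72) + (9) + (-36) + (-36) = -115.
Reducing mod 7: -115 ≡ 4 (mod 7).
Since F(a, b, c) ≡ 4 ≠ 0 (mod 7), P does NOT lie on the curve.


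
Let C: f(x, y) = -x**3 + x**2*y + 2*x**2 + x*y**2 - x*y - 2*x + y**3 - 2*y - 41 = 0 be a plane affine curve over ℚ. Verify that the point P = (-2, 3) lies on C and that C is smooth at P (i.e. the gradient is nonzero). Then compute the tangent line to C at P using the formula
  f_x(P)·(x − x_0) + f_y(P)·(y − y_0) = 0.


Tangent line at P: -28*x + 19*y - 113 = 0.

Step 1: f(-2, 3) = 0, so P lies on C.
Step 2: partial derivatives
  f_x(x, y) = -3*x**2 + 2*x*y + 4*x + y**2 - y - 2, f_y(x, y) = x**2 + 2*x*y - x + 3*y**2 - 2.
  f_x(P) = -28, f_y(P) = 19 (gradient nonzero, so P is smooth).
Step 3: tangent line at P: -28·(x − -2) + 19·(y − 3) = 0.
Expanding: -28*x + 19*y - 113 = 0.


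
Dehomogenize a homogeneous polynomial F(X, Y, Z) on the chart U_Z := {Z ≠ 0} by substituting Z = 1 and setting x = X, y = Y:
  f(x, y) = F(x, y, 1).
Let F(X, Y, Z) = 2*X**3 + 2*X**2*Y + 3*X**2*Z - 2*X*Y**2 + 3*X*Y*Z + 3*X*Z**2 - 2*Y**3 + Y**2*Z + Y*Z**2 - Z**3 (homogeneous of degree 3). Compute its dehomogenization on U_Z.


f(x, y) = 2*x**3 + 2*x**2*y + 3*x**2 - 2*x*y**2 + 3*x*y + 3*x - 2*y**3 + y**2 + y - 1

On U_Z we set Z = 1. Each monomial c·X^i·Y^j·Z^k in F becomes c·x^i·y^j·1^k = c·x^i·y^j.
Substituting Z = 1: F(X, Y, 1) = 2*x**3 + 2*x**2*y + 3*x**2 - 2*x*y**2 + 3*x*y + 3*x - 2*y**3 + y**2 + y - 1.
Note: deg(f) ≤ deg(F) = 3; strict inequality happens when F is divisible by Z (lost terms).


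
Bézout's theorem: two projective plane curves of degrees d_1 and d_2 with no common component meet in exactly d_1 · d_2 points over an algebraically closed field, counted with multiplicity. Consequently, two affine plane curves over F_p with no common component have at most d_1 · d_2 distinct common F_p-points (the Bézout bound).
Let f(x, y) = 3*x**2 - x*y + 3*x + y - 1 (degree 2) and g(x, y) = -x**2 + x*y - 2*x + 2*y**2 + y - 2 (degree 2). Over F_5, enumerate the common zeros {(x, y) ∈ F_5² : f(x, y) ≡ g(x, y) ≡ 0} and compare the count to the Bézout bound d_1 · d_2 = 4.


Common zeros: {(1, 0), (1, 4)}; count = 2; Bézout bound = 4.

deg(f) = 2, deg(g) = 2, so Bézout bound = 4.
Scan x ∈ F_5. For each x, list the y ∈ F_5 with f(x, y) ≡ 0 and those with g(x, y) ≡ 0 (mod 5); the common zeros in that column are the intersection.
  x = 0: f ≡ 0 at y ∈ {1}; g ≡ 0 at y ∈ ∅; common: ∅.
  x = 1: f ≡ 0 at y ∈ {0, 1, 2, 3, 4}; g ≡ 0 at y ∈ {0, 4}; common: {0, 4}.
  x = 2: f ≡ 0 at y ∈ {2}; g ≡ 0 at y ∈ {0, 1}; common: ∅.
  x = 3: f ≡ 0 at y ∈ {0}; g ≡ 0 at y ∈ ∅; common: ∅.
  x = 4: f ≡ 0 at y ∈ {3}; g ≡ 0 at y ∈ ∅; common: ∅.
Collecting: common zeros = {(1, 0), (1, 4)}, so the count is 2.
Comparison with the Bézout bound: 2 ≤ 4 = deg(f)·deg(g), as expected for curves with no common component (the affine F_5-count falls short of the bound because intersections may lie at infinity, over extension fields, or carry multiplicity).


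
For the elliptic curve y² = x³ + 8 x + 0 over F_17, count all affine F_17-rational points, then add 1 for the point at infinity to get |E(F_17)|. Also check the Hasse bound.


Affine points = {(0, 0), (1, 3), (1, 14), (3, 0), (6, 3), (6, 14), (7, 5), (7, 12), (8, 7), (8, 10), (9, 6), (9, 11), (10, 3), (10, 14), (11, 5), (11, 12), (14, 0), (16, 5), (16, 12)}; affine count = 19; |E(F_17)| = 20.

Discriminant check: Δ ∝ 4a³ + 27b² = 4·8³ + 27·0² = 4·512 + 27·0 ≡ 8 (mod 17). Nonzero ⇒ E is nonsingular.
For each x ∈ F_17, compute rhs = x³ + 8·x + 0 mod 17, then count y ∈ F_17 with y² ≡ rhs.
  x = 0: rhs = 0, matching y values: 0 (1 points).
  x = 1: rhs = 9, matching y values: 3, 14 (2 points).
  x = 2: rhs = 7, matching y values: none (0 points).
  x = 3: rhs = 0, matching y values: 0 (1 points).
  x = 4: rhs = 11, matching y values: none (0 points).
  x = 5: rhs = 12, matching y values: none (0 points).
  x = 6: rhs = 9, matching y values: 3, 14 (2 points).
  x = 7: rhs = 8, matching y values: 5, 12 (2 points).
  x = 8: rhs = 15, matching y values: 7, 10 (2 points).
  x = 9: rhs = 2, matching y values: 6, 11 (2 points).
  x = 10: rhs = 9, matching y values: 3, 14 (2 points).
  x = 11: rhs = 8, matching y values: 5, 12 (2 points).
  x = 12: rhs = 5, matching y values: none (0 points).
  x = 13: rhs = 6, matching y values: none (0 points).
  x = 14: rhs = 0, matching y values: 0 (1 points).
  x = 15: rhs = 10, matching y values: none (0 points).
  x = 16: rhs = 8, matching y values: 5, 12 (2 points).
Total affine count: 19.
Full point count |E(F_17)| = 19 + 1 = 20.
Hasse bound: |20 − (17+1)| = |2| = 2 ≤ 2√17 ≈ 8.2462 ✓.
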